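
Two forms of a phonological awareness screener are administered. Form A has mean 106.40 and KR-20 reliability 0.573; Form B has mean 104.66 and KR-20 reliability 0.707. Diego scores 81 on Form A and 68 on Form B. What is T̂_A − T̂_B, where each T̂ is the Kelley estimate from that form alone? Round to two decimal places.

T̂_A = 0.573(81) + 0.427(106.40) = 91.8458
T̂_B = 0.707(68) + 0.293(104.66) = 78.7414
T̂_A − T̂_B = 13.1044

13.10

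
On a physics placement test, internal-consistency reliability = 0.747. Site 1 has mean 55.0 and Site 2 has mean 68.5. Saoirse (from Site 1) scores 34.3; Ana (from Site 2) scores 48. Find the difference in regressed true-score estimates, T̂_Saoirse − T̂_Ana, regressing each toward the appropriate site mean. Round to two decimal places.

-13.65

T̂_Saoirse = 0.747(34.3) + 0.253(55.0) = 39.5371
T̂_Ana = 0.747(48) + 0.253(68.5) = 53.1865
Difference = 39.5371 − 53.1865 = -13.6494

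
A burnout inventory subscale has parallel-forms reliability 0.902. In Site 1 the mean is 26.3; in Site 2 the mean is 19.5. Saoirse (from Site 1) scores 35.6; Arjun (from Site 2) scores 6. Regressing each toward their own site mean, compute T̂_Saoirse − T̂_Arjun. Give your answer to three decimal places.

27.366

T̂_Saoirse = 0.902(35.6) + 0.098(26.3) = 34.68860
T̂_Arjun = 0.902(6) + 0.098(19.5) = 7.32300
Difference = 34.68860 − 7.32300 = 27.36560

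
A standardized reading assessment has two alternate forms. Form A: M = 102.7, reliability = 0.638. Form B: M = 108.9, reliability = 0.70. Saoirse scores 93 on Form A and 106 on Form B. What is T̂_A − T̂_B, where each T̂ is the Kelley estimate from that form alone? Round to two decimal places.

T̂_A = 0.638(93) + 0.362(102.7) = 96.5114
T̂_B = 0.70(106) + 0.30(108.9) = 106.8700
T̂_A − T̂_B = -10.3586

-10.36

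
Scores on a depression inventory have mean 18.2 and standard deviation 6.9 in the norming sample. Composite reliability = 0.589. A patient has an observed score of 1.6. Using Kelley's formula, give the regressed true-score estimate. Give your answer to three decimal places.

8.423

T̂ = ρX + (1 − ρ)μ
  = 0.589 × 1.6 + 0.411 × 18.2
  = 0.9424 + 7.4802
  = 8.4226
  ≈ 8.423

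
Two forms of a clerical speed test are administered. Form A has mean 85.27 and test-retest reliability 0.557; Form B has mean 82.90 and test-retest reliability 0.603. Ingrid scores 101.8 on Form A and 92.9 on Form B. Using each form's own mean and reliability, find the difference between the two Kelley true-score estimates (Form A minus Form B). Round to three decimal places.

5.547

T̂_A = 0.557(101.8) + 0.443(85.27) = 94.47721
T̂_B = 0.603(92.9) + 0.397(82.90) = 88.93000
T̂_A − T̂_B = 5.54721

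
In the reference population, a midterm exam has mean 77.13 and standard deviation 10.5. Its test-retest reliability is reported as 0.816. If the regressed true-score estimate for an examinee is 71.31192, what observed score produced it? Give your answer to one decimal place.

T̂ = ρX + (1 − ρ)μ  ⇒  X = (T̂ − (1 − ρ)μ) / ρ
X = (71.31192 − 0.184 × 77.13) / 0.816 = (71.31192 − 14.19192) / 0.816 = 57.12000 / 0.816 = 70.000

70.0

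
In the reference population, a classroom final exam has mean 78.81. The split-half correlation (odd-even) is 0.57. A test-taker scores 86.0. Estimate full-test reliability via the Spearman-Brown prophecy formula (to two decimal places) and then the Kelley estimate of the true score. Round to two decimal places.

Spearman-Brown: ρ = 2r/(1 + r) = 2(0.57)/(1 + 0.57) = 1.140/1.57 = 0.7261 → 0.73
T̂ = 0.73(86.0) + 0.27(78.81) = 62.780 + 21.2787 = 84.059 → 84.06

84.06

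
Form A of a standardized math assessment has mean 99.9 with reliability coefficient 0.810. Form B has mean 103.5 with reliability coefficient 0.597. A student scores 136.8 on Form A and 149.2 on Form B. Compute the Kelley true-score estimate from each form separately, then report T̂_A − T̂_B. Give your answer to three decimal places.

T̂_A = 0.810(136.8) + 0.190(99.9) = 129.78900
T̂_B = 0.597(149.2) + 0.403(103.5) = 130.78290
T̂_A − T̂_B = -0.99390

-0.994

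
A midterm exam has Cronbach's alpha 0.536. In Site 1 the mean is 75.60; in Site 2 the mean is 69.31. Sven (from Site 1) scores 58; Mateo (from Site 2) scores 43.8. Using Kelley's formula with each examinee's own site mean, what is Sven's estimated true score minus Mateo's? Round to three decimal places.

T̂_Sven = 0.536(58) + 0.464(75.60) = 66.16640
T̂_Mateo = 0.536(43.8) + 0.464(69.31) = 55.63664
Difference = 66.16640 − 55.63664 = 10.52976

10.530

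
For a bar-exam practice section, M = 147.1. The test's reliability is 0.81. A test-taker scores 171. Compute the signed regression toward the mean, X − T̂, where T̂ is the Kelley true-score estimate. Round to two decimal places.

Regress the observed score toward the mean by the unreliability: T̂ = 0.81·171 + 0.19·147.1 = 138.51 + 27.949 = 166.4590.
X − T̂ = 171 − 166.459 = 4.541 → 4.54

4.54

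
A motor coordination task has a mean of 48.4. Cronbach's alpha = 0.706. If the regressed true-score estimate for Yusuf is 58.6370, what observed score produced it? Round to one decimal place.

T̂ = ρX + (1 − ρ)μ  ⇒  X = (T̂ − (1 − ρ)μ) / ρ
X = (58.6370 − 0.294 × 48.4) / 0.706 = (58.6370 − 14.2296) / 0.706 = 44.4074 / 0.706 = 62.900

62.9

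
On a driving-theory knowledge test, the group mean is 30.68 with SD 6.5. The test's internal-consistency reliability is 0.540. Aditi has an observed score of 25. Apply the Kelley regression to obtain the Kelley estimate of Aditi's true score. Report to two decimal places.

27.61

T̂ = 0.540(25) + 0.460(30.68) = 13.500 + 14.11280 = 27.613 → 27.61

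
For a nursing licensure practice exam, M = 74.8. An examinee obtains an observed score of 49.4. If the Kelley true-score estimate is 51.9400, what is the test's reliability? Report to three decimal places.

T̂ = ρX + (1 − ρ)μ  ⇒  T̂ − μ = ρ(X − μ)
ρ = (T̂ − μ)/(X − μ) = (51.9400 − 74.8) / (49.4 − 74.8) = -22.8600 / -25.4 = 0.90000

0.900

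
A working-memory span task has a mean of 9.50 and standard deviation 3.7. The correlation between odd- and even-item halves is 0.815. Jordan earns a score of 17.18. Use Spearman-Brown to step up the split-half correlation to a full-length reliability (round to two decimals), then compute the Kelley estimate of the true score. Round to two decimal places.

Spearman-Brown: ρ = 2r/(1 + r) = 2(0.815)/(1 + 0.815) = 1.6300/1.815 = 0.8981 → 0.90
T̂ = ρX + (1 − ρ)μ
  = 0.90 × 17.18 + 0.10 × 9.50
  = 15.4620 + 0.9500
  = 16.412
  ≈ 16.41

16.41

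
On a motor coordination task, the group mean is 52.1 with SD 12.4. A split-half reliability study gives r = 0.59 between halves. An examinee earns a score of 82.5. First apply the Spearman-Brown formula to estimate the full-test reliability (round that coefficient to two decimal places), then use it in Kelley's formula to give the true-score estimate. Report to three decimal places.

Spearman-Brown: ρ = 2r/(1 + r) = 2(0.59)/(1 + 0.59) = 1.180/1.59 = 0.7421 → 0.74
T̂ = 0.74(82.5) + 0.26(52.1) = 61.050 + 13.546 = 74.5960 → 74.596

74.596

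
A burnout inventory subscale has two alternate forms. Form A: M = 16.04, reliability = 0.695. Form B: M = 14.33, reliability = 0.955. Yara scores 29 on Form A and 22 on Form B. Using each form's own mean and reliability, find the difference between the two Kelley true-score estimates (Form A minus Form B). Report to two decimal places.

T̂_A = 0.695(29) + 0.305(16.04) = 25.0472
T̂_B = 0.955(22) + 0.045(14.33) = 21.6548
T̂_A − T̂_B = 3.3923

3.39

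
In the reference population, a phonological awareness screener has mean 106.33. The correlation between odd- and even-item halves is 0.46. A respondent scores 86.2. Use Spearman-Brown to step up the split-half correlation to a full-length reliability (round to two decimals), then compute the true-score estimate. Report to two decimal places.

93.65

Spearman-Brown: ρ = 2r/(1 + r) = 2(0.46)/(1 + 0.46) = 0.920/1.46 = 0.6301 → 0.63
Regress the observed score toward the mean by the unreliability: T̂ = 0.63·86.2 + 0.37·106.33 = 54.306 + 39.3421 = 93.648.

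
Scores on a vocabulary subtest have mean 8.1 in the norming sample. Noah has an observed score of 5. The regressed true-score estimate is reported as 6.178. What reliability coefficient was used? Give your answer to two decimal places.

T̂ = ρX + (1 − ρ)μ  ⇒  T̂ − μ = ρ(X − μ)
ρ = (T̂ − μ)/(X − μ) = (6.178 − 8.1) / (5 − 8.1) = -1.922 / -3.1 = 0.6200

0.62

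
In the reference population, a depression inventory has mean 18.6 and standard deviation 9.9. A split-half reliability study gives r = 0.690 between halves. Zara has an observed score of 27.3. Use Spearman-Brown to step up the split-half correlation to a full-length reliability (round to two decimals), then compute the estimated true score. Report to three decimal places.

Spearman-Brown: ρ = 2r/(1 + r) = 2(0.690)/(1 + 0.690) = 1.3800/1.690 = 0.8166 → 0.82
T̂ = 0.82(27.3) + 0.18(18.6) = 22.386 + 3.348 = 25.7340 → 25.734

25.734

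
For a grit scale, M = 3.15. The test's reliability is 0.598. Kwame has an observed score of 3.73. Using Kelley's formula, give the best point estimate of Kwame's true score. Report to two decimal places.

T̂ = ρX + (1 − ρ)μ
  = 0.598 × 3.73 + 0.402 × 3.15
  = 2.23054 + 1.26630
  = 3.497
  ≈ 3.50

3.50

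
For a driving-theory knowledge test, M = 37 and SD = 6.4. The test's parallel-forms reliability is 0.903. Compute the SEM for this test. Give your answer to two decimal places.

SEM = SD · √(1 − ρ) = 6.4 × √0.097 = 6.4 × 0.3114 = 1.993

1.99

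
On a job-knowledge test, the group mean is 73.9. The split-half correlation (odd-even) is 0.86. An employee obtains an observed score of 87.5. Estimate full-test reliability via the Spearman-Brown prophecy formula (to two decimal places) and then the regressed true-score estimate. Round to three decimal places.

86.412

Spearman-Brown: ρ = 2r/(1 + r) = 2(0.86)/(1 + 0.86) = 1.720/1.86 = 0.9247 → 0.92
T̂ = ρX + (1 − ρ)μ
  = 0.92 × 87.5 + 0.08 × 73.9
  = 80.500 + 5.912
  = 86.4120
  ≈ 86.412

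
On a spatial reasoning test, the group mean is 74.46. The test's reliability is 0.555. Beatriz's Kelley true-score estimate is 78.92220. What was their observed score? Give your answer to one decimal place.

T̂ = ρX + (1 − ρ)μ  ⇒  X = (T̂ − (1 − ρ)μ) / ρ
X = (78.92220 − 0.445 × 74.46) / 0.555 = (78.92220 − 33.13470) / 0.555 = 45.78750 / 0.555 = 82.500

82.5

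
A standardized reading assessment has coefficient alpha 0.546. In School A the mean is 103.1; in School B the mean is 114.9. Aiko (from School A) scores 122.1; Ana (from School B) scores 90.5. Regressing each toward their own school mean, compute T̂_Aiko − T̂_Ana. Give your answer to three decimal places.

11.896

T̂_Aiko = 0.546(122.1) + 0.454(103.1) = 113.47400
T̂_Ana = 0.546(90.5) + 0.454(114.9) = 101.57760
Difference = 113.47400 − 101.57760 = 11.89640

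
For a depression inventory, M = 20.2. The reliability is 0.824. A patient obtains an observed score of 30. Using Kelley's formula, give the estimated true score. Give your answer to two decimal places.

28.28

Kelley's formula gives T̂ = 0.824·30 + 0.176·20.2 = 24.720 + 3.5552 = 28.275.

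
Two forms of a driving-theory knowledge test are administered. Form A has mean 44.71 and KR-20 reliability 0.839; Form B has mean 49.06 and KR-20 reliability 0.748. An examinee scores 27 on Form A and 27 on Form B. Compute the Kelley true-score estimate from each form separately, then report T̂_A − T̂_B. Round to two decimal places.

-2.71

T̂_A = 0.839(27) + 0.161(44.71) = 29.8513
T̂_B = 0.748(27) + 0.252(49.06) = 32.5591
T̂_A − T̂_B = -2.7078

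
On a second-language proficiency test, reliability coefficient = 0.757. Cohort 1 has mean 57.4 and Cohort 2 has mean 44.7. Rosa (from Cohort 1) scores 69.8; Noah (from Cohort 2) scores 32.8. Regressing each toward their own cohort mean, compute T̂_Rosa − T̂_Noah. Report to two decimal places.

31.10

T̂_Rosa = 0.757(69.8) + 0.243(57.4) = 66.7868
T̂_Noah = 0.757(32.8) + 0.243(44.7) = 35.6917
Difference = 66.7868 − 35.6917 = 31.0951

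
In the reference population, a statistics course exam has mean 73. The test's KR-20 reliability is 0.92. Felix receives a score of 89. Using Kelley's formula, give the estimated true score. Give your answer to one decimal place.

87.7

T̂ = 0.92(89) + 0.08(73) = 81.88 + 5.84 = 87.72 → 87.7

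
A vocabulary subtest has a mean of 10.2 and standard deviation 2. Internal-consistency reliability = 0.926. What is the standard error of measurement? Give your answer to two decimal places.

SEM = SD · √(1 − ρ) = 2 × √0.074 = 2 × 0.2720 = 0.544

0.54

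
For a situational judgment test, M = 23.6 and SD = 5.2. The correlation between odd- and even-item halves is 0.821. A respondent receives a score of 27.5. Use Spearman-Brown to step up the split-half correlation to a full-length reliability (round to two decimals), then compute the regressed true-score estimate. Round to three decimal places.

27.110

Spearman-Brown: ρ = 2r/(1 + r) = 2(0.821)/(1 + 0.821) = 1.6420/1.821 = 0.9017 → 0.90
T̂ = 0.90(27.5) + 0.10(23.6) = 24.750 + 2.360 = 27.1100 → 27.110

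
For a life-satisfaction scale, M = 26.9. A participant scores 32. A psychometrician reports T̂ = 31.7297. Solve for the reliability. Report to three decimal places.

0.947

T̂ = ρX + (1 − ρ)μ  ⇒  T̂ − μ = ρ(X − μ)
ρ = (T̂ − μ)/(X − μ) = (31.7297 − 26.9) / (32 − 26.9) = 4.8297 / 5.1 = 0.94700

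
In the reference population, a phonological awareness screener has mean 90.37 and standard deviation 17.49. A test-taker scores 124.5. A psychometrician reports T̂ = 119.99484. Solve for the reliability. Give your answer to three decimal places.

T̂ = ρX + (1 − ρ)μ  ⇒  T̂ − μ = ρ(X − μ)
ρ = (T̂ − μ)/(X − μ) = (119.99484 − 90.37) / (124.5 − 90.37) = 29.62484 / 34.13 = 0.86800

0.868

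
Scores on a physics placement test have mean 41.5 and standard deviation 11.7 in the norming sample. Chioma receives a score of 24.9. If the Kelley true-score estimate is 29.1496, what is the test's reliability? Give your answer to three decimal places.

T̂ = ρX + (1 − ρ)μ  ⇒  T̂ − μ = ρ(X − μ)
ρ = (T̂ − μ)/(X − μ) = (29.1496 − 41.5) / (24.9 − 41.5) = -12.3504 / -16.6 = 0.74400

0.744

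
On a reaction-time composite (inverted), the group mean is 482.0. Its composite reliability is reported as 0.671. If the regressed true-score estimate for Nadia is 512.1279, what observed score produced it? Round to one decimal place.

T̂ = ρX + (1 − ρ)μ  ⇒  X = (T̂ − (1 − ρ)μ) / ρ
X = (512.1279 − 0.329 × 482.0) / 0.671 = (512.1279 − 158.5780) / 0.671 = 353.5499 / 0.671 = 526.900

526.9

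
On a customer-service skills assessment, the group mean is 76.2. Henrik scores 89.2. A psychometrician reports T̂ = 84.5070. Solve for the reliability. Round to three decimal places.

0.639

T̂ = ρX + (1 − ρ)μ  ⇒  T̂ − μ = ρ(X − μ)
ρ = (T̂ − μ)/(X − μ) = (84.5070 − 76.2) / (89.2 − 76.2) = 8.3070 / 13.0 = 0.63900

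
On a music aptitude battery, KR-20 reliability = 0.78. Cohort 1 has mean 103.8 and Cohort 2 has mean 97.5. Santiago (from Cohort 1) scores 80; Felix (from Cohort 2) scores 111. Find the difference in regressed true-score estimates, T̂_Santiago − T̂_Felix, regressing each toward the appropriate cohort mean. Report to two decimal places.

T̂_Santiago = 0.78(80) + 0.22(103.8) = 85.2360
T̂_Felix = 0.78(111) + 0.22(97.5) = 108.0300
Difference = 85.2360 − 108.0300 = -22.7940

-22.79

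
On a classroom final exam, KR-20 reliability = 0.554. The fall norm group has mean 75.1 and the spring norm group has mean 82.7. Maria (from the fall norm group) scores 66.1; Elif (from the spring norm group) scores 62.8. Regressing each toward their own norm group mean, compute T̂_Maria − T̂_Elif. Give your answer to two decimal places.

T̂_Maria = 0.554(66.1) + 0.446(75.1) = 70.1140
T̂_Elif = 0.554(62.8) + 0.446(82.7) = 71.6754
Difference = 70.1140 − 71.6754 = -1.5614

-1.56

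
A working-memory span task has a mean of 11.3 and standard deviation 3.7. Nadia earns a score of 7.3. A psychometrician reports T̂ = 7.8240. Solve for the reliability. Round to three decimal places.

0.869

T̂ = ρX + (1 − ρ)μ  ⇒  T̂ − μ = ρ(X − μ)
ρ = (T̂ − μ)/(X − μ) = (7.8240 − 11.3) / (7.3 − 11.3) = -3.4760 / -4.0 = 0.86900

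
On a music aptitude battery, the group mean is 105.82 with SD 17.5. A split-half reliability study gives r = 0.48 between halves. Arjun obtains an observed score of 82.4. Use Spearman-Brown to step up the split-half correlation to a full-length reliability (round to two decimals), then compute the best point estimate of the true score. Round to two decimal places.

Spearman-Brown: ρ = 2r/(1 + r) = 2(0.48)/(1 + 0.48) = 0.960/1.48 = 0.6486 → 0.65
T̂ = ρX + (1 − ρ)μ
  = 0.65 × 82.4 + 0.35 × 105.82
  = 53.560 + 37.0370
  = 90.597
  ≈ 90.60

90.60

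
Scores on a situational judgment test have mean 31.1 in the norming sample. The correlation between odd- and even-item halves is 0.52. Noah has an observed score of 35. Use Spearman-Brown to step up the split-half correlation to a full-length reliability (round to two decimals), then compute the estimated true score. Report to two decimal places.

Spearman-Brown: ρ = 2r/(1 + r) = 2(0.52)/(1 + 0.52) = 1.040/1.52 = 0.6842 → 0.68
Weight the observed score by reliability and the mean by (1 − reliability): T̂ = 0.68·35 + 0.32·31.1 = 23.80 + 9.952 = 33.752.

33.75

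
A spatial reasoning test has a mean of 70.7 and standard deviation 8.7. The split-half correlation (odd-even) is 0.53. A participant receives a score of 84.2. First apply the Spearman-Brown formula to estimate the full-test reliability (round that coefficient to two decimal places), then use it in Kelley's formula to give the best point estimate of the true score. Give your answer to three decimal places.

Spearman-Brown: ρ = 2r/(1 + r) = 2(0.53)/(1 + 0.53) = 1.060/1.53 = 0.6928 → 0.69
Regress the observed score toward the mean by the unreliability: T̂ = 0.69·84.2 + 0.31·70.7 = 58.098 + 21.917 = 80.0150.

80.015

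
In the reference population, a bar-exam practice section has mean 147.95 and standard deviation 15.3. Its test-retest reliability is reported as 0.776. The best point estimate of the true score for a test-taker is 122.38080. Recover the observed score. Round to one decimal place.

T̂ = ρX + (1 − ρ)μ  ⇒  X = (T̂ − (1 − ρ)μ) / ρ
X = (122.38080 − 0.224 × 147.95) / 0.776 = (122.38080 − 33.14080) / 0.776 = 89.24000 / 0.776 = 115.000

115.0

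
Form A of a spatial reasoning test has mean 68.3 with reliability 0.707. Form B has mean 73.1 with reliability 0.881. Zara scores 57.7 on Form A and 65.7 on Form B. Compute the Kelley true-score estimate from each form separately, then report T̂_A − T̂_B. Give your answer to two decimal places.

T̂_A = 0.707(57.7) + 0.293(68.3) = 60.8058
T̂_B = 0.881(65.7) + 0.119(73.1) = 66.5806
T̂_A − T̂_B = -5.7748

-5.77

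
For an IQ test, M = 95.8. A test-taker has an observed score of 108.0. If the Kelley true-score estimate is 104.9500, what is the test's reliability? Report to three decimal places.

0.750

T̂ = ρX + (1 − ρ)μ  ⇒  T̂ − μ = ρ(X − μ)
ρ = (T̂ − μ)/(X − μ) = (104.9500 − 95.8) / (108.0 − 95.8) = 9.1500 / 12.2 = 0.75000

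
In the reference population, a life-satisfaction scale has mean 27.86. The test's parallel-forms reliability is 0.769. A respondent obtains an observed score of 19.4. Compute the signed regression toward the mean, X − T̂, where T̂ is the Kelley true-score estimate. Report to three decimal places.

Kelley's formula gives T̂ = 0.769·19.4 + 0.231·27.86 = 14.9186 + 6.43566 = 21.35426.
X − T̂ = 19.4 − 21.3543 = -1.9543 → -1.954

-1.954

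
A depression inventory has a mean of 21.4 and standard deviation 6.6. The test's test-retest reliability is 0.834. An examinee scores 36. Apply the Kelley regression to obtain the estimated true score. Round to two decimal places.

33.58

T̂ = 0.834(36) + 0.166(21.4) = 30.024 + 3.5524 = 33.576 → 33.58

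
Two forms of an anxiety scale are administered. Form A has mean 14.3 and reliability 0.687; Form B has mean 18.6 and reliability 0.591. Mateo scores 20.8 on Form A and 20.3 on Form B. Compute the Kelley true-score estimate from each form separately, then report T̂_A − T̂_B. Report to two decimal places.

T̂_A = 0.687(20.8) + 0.313(14.3) = 18.7655
T̂_B = 0.591(20.3) + 0.409(18.6) = 19.6047
T̂_A − T̂_B = -0.8392

-0.84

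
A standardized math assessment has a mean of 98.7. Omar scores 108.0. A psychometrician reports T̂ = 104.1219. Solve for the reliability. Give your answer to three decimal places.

T̂ = ρX + (1 − ρ)μ  ⇒  T̂ − μ = ρ(X − μ)
ρ = (T̂ − μ)/(X − μ) = (104.1219 − 98.7) / (108.0 − 98.7) = 5.4219 / 9.3 = 0.58300

0.583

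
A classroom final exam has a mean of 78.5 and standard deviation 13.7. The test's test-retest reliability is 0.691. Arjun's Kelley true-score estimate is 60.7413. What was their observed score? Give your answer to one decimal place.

T̂ = ρX + (1 − ρ)μ  ⇒  X = (T̂ − (1 − ρ)μ) / ρ
X = (60.7413 − 0.309 × 78.5) / 0.691 = (60.7413 − 24.2565) / 0.691 = 36.4848 / 0.691 = 52.800

52.8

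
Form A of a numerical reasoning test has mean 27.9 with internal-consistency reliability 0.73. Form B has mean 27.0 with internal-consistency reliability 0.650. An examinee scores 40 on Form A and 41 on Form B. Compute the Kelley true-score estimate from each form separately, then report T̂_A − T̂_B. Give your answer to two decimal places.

0.63

T̂_A = 0.73(40) + 0.27(27.9) = 36.7330
T̂_B = 0.650(41) + 0.350(27.0) = 36.1000
T̂_A − T̂_B = 0.6330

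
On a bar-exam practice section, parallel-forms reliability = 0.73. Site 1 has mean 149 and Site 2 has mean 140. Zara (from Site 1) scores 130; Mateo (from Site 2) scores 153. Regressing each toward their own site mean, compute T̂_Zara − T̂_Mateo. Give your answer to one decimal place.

-14.4

T̂_Zara = 0.73(130) + 0.27(149) = 135.130
T̂_Mateo = 0.73(153) + 0.27(140) = 149.490
Difference = 135.130 − 149.490 = -14.360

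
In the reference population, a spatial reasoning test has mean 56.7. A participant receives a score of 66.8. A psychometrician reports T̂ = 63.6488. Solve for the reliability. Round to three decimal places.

0.688

T̂ = ρX + (1 − ρ)μ  ⇒  T̂ − μ = ρ(X − μ)
ρ = (T̂ − μ)/(X − μ) = (63.6488 − 56.7) / (66.8 − 56.7) = 6.9488 / 10.1 = 0.68800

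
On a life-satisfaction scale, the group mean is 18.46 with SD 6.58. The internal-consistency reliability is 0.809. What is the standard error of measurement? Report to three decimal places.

2.876

SEM = SD · √(1 − ρ) = 6.58 × √0.191 = 6.58 × 0.4370 = 2.8757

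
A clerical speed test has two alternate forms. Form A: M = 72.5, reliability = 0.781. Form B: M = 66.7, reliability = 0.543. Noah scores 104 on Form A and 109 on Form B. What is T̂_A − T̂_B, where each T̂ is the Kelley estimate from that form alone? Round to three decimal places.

7.433

T̂_A = 0.781(104) + 0.219(72.5) = 97.10150
T̂_B = 0.543(109) + 0.457(66.7) = 89.66890
T̂_A − T̂_B = 7.43260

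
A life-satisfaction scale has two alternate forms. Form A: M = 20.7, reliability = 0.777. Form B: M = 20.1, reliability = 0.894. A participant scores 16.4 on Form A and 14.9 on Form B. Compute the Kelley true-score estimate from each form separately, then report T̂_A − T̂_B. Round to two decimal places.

1.91

T̂_A = 0.777(16.4) + 0.223(20.7) = 17.3589
T̂_B = 0.894(14.9) + 0.106(20.1) = 15.4512
T̂_A − T̂_B = 1.9077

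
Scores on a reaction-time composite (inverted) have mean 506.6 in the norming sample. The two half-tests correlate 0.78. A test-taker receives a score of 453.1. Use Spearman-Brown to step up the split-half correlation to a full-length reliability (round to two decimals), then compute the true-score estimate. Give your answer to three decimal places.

Spearman-Brown: ρ = 2r/(1 + r) = 2(0.78)/(1 + 0.78) = 1.560/1.78 = 0.8764 → 0.88
Weight the observed score by reliability and the mean by (1 − reliability): T̂ = 0.88·453.1 + 0.12·506.6 = 398.728 + 60.792 = 459.5200.

459.520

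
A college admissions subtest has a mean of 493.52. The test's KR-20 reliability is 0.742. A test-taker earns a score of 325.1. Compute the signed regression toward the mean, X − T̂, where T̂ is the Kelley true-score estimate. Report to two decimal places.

-43.45

T̂ = ρX + (1 − ρ)μ
  = 0.742 × 325.1 + 0.258 × 493.52
  = 241.2242 + 127.32816
  = 368.5524
  ≈ 368.552
X − T̂ = 325.1 − 368.552 = -43.452 → -43.45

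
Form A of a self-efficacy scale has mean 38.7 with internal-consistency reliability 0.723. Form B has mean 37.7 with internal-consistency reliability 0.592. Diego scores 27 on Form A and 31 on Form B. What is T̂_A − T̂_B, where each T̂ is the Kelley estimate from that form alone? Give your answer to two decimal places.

-3.49

T̂_A = 0.723(27) + 0.277(38.7) = 30.2409
T̂_B = 0.592(31) + 0.408(37.7) = 33.7336
T̂_A − T̂_B = -3.4927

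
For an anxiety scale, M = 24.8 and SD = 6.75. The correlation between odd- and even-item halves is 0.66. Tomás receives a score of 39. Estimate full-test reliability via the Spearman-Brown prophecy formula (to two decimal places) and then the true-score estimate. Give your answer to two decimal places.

Spearman-Brown: ρ = 2r/(1 + r) = 2(0.66)/(1 + 0.66) = 1.320/1.66 = 0.7952 → 0.80
T̂ = 0.80(39) + 0.20(24.8) = 31.20 + 4.960 = 36.160 → 36.16

36.16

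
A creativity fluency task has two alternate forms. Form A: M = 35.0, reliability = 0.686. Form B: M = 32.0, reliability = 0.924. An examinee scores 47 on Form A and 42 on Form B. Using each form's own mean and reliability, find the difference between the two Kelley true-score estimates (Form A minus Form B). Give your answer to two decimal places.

T̂_A = 0.686(47) + 0.314(35.0) = 43.2320
T̂_B = 0.924(42) + 0.076(32.0) = 41.2400
T̂_A − T̂_B = 1.9920

1.99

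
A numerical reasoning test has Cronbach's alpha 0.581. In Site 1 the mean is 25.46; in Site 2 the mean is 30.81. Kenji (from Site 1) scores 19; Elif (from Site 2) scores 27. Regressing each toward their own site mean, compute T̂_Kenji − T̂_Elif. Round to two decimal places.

T̂_Kenji = 0.581(19) + 0.419(25.46) = 21.7067
T̂_Elif = 0.581(27) + 0.419(30.81) = 28.5964
Difference = 21.7067 − 28.5964 = -6.8896

-6.89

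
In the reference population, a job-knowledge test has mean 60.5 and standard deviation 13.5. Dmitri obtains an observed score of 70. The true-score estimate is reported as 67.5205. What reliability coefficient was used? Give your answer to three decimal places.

0.739

T̂ = ρX + (1 − ρ)μ  ⇒  T̂ − μ = ρ(X − μ)
ρ = (T̂ − μ)/(X − μ) = (67.5205 − 60.5) / (70 − 60.5) = 7.0205 / 9.5 = 0.73900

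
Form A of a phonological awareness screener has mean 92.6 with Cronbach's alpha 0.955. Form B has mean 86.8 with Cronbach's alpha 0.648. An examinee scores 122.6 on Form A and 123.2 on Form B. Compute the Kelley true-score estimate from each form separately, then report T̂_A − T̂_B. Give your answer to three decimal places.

10.863

T̂_A = 0.955(122.6) + 0.045(92.6) = 121.25000
T̂_B = 0.648(123.2) + 0.352(86.8) = 110.38720
T̂_A − T̂_B = 10.86280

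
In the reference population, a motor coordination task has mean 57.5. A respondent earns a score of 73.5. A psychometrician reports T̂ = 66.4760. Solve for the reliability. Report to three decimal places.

0.561

T̂ = ρX + (1 − ρ)μ  ⇒  T̂ − μ = ρ(X − μ)
ρ = (T̂ − μ)/(X − μ) = (66.4760 − 57.5) / (73.5 − 57.5) = 8.9760 / 16.0 = 0.56100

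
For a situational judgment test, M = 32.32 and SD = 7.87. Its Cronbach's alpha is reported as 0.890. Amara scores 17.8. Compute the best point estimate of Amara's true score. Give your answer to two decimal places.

T̂ = 0.890(17.8) + 0.110(32.32) = 15.8420 + 3.55520 = 19.397 → 19.40

19.40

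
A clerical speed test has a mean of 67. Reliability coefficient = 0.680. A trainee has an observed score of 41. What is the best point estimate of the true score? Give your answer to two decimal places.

T̂ = 0.680(41) + 0.320(67) = 27.880 + 21.440 = 49.320 → 49.32

49.32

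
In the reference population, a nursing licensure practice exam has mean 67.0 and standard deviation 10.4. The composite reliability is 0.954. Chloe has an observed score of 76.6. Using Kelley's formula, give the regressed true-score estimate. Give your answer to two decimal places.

76.16

T̂ = ρX + (1 − ρ)μ
  = 0.954 × 76.6 + 0.046 × 67.0
  = 73.0764 + 3.0820
  = 76.158
  ≈ 76.16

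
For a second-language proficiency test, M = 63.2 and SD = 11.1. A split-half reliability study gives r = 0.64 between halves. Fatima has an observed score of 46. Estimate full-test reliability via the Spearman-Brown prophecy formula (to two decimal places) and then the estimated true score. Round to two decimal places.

49.78

Spearman-Brown: ρ = 2r/(1 + r) = 2(0.64)/(1 + 0.64) = 1.280/1.64 = 0.7805 → 0.78
Kelley's formula gives T̂ = 0.78·46 + 0.22·63.2 = 35.88 + 13.904 = 49.784.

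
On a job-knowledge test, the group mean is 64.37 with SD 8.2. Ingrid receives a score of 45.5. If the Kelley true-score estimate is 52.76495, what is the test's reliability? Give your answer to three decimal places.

T̂ = ρX + (1 − ρ)μ  ⇒  T̂ − μ = ρ(X − μ)
ρ = (T̂ − μ)/(X − μ) = (52.76495 − 64.37) / (45.5 − 64.37) = -11.60505 / -18.87 = 0.61500

0.615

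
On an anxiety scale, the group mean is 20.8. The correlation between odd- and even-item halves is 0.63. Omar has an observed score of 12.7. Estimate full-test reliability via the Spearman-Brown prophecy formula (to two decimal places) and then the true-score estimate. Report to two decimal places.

Spearman-Brown: ρ = 2r/(1 + r) = 2(0.63)/(1 + 0.63) = 1.260/1.63 = 0.7730 → 0.77
T̂ = ρX + (1 − ρ)μ
  = 0.77 × 12.7 + 0.23 × 20.8
  = 9.779 + 4.784
  = 14.563
  ≈ 14.56

14.56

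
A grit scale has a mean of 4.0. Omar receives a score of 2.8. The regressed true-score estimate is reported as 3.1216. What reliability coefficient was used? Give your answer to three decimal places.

T̂ = ρX + (1 − ρ)μ  ⇒  T̂ − μ = ρ(X − μ)
ρ = (T̂ − μ)/(X − μ) = (3.1216 − 4.0) / (2.8 − 4.0) = -0.8784 / -1.2 = 0.73200

0.732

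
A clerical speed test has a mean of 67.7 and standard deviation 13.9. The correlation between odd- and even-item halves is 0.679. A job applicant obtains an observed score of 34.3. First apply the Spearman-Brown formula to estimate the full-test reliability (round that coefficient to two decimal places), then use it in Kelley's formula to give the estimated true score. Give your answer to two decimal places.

Spearman-Brown: ρ = 2r/(1 + r) = 2(0.679)/(1 + 0.679) = 1.3580/1.679 = 0.8088 → 0.81
T̂ = 0.81(34.3) + 0.19(67.7) = 27.783 + 12.863 = 40.646 → 40.65

40.65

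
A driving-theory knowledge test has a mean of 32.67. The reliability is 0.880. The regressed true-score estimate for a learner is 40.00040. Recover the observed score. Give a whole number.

T̂ = ρX + (1 − ρ)μ  ⇒  X = (T̂ − (1 − ρ)μ) / ρ
X = (40.00040 − 0.120 × 32.67) / 0.880 = (40.00040 − 3.92040) / 0.880 = 36.08000 / 0.880 = 41.00

41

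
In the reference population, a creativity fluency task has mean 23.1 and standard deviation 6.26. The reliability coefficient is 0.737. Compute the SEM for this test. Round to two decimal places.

3.21

SEM = SD · √(1 − ρ) = 6.26 × √0.263 = 6.26 × 0.5128 = 3.210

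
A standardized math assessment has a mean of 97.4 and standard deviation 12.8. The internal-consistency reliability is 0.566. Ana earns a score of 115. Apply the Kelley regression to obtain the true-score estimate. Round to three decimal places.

T̂ = 0.566(115) + 0.434(97.4) = 65.090 + 42.2716 = 107.3616 → 107.362

107.362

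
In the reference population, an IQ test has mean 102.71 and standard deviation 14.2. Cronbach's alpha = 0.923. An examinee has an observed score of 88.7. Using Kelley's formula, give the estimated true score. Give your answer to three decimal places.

T̂ = ρX + (1 − ρ)μ
  = 0.923 × 88.7 + 0.077 × 102.71
  = 81.8701 + 7.90867
  = 89.7788
  ≈ 89.779

89.779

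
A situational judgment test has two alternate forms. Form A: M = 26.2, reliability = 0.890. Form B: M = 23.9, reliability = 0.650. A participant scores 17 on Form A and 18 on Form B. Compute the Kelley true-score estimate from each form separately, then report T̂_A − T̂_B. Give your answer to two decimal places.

-2.05

T̂_A = 0.890(17) + 0.110(26.2) = 18.0120
T̂_B = 0.650(18) + 0.350(23.9) = 20.0650
T̂_A − T̂_B = -2.0530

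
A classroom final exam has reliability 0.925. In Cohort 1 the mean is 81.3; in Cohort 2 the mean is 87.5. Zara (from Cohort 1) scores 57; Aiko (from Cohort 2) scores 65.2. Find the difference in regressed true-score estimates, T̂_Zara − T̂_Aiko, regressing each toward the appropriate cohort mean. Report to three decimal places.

T̂_Zara = 0.925(57) + 0.075(81.3) = 58.82250
T̂_Aiko = 0.925(65.2) + 0.075(87.5) = 66.87250
Difference = 58.82250 − 66.87250 = -8.05000

-8.050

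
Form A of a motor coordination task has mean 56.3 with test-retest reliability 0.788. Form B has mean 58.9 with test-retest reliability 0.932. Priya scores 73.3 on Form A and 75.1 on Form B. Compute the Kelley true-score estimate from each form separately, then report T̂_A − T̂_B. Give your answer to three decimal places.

-4.302

T̂_A = 0.788(73.3) + 0.212(56.3) = 69.69600
T̂_B = 0.932(75.1) + 0.068(58.9) = 73.99840
T̂_A − T̂_B = -4.30240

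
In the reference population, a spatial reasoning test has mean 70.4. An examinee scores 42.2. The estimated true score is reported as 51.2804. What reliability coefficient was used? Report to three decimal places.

0.678

T̂ = ρX + (1 − ρ)μ  ⇒  T̂ − μ = ρ(X − μ)
ρ = (T̂ − μ)/(X − μ) = (51.2804 − 70.4) / (42.2 − 70.4) = -19.1196 / -28.2 = 0.67800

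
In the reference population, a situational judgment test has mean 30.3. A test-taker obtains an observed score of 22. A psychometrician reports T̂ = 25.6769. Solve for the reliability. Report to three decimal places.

T̂ = ρX + (1 − ρ)μ  ⇒  T̂ − μ = ρ(X − μ)
ρ = (T̂ − μ)/(X − μ) = (25.6769 − 30.3) / (22 − 30.3) = -4.6231 / -8.3 = 0.55700

0.557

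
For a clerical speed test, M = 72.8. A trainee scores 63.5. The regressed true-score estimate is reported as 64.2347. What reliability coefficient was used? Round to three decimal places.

0.921

T̂ = ρX + (1 − ρ)μ  ⇒  T̂ − μ = ρ(X − μ)
ρ = (T̂ − μ)/(X − μ) = (64.2347 − 72.8) / (63.5 − 72.8) = -8.5653 / -9.3 = 0.92100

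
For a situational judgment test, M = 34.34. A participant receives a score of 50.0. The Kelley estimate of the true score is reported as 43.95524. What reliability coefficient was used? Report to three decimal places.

0.614

T̂ = ρX + (1 − ρ)μ  ⇒  T̂ − μ = ρ(X − μ)
ρ = (T̂ − μ)/(X − μ) = (43.95524 − 34.34) / (50.0 − 34.34) = 9.61524 / 15.66 = 0.61400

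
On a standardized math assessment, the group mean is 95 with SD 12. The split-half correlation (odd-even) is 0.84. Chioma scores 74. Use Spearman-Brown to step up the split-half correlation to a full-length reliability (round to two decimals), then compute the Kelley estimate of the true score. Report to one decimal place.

Spearman-Brown: ρ = 2r/(1 + r) = 2(0.84)/(1 + 0.84) = 1.680/1.84 = 0.9130 → 0.91
T̂ = ρX + (1 − ρ)μ
  = 0.91 × 74 + 0.09 × 95
  = 67.34 + 8.55
  = 75.89
  ≈ 75.9

75.9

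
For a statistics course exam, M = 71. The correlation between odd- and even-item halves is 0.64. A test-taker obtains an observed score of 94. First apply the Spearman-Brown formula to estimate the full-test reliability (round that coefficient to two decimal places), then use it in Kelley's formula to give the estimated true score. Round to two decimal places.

88.94

Spearman-Brown: ρ = 2r/(1 + r) = 2(0.64)/(1 + 0.64) = 1.280/1.64 = 0.7805 → 0.78
T̂ = 0.78(94) + 0.22(71) = 73.32 + 15.62 = 88.940 → 88.94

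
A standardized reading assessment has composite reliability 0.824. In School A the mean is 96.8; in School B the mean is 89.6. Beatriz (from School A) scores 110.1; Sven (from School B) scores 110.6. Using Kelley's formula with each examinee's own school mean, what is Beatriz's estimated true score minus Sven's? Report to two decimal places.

0.86

T̂_Beatriz = 0.824(110.1) + 0.176(96.8) = 107.7592
T̂_Sven = 0.824(110.6) + 0.176(89.6) = 106.9040
Difference = 107.7592 − 106.9040 = 0.8552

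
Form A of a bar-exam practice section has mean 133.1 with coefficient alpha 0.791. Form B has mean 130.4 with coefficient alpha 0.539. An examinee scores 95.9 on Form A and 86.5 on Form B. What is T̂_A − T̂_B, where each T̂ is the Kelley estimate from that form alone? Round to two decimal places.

-3.06

T̂_A = 0.791(95.9) + 0.209(133.1) = 103.6748
T̂_B = 0.539(86.5) + 0.461(130.4) = 106.7379
T̂_A − T̂_B = -3.0631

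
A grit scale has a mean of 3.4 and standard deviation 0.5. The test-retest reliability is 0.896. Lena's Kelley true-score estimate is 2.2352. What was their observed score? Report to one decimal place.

T̂ = ρX + (1 − ρ)μ  ⇒  X = (T̂ − (1 − ρ)μ) / ρ
X = (2.2352 − 0.104 × 3.4) / 0.896 = (2.2352 − 0.3536) / 0.896 = 1.8816 / 0.896 = 2.100

2.1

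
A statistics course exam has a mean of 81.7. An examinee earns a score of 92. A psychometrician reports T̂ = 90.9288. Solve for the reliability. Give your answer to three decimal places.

T̂ = ρX + (1 − ρ)μ  ⇒  T̂ − μ = ρ(X − μ)
ρ = (T̂ − μ)/(X − μ) = (90.9288 − 81.7) / (92 − 81.7) = 9.2288 / 10.3 = 0.89600

0.896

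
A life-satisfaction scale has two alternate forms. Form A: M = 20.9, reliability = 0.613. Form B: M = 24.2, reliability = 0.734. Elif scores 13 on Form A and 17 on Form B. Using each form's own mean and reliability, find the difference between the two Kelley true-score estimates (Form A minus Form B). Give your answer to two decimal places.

-2.86

T̂_A = 0.613(13) + 0.387(20.9) = 16.0573
T̂_B = 0.734(17) + 0.266(24.2) = 18.9152
T̂_A − T̂_B = -2.8579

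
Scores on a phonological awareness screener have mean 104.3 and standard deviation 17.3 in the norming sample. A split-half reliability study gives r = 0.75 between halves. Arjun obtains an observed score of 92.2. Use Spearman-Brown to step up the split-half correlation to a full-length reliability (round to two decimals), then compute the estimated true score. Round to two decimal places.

Spearman-Brown: ρ = 2r/(1 + r) = 2(0.75)/(1 + 0.75) = 1.500/1.75 = 0.8571 → 0.86
Kelley's formula gives T̂ = 0.86·92.2 + 0.14·104.3 = 79.292 + 14.602 = 93.894.

93.89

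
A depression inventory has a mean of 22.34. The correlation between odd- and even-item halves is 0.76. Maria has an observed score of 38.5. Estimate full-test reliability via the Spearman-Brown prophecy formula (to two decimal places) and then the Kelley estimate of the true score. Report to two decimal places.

36.24

Spearman-Brown: ρ = 2r/(1 + r) = 2(0.76)/(1 + 0.76) = 1.520/1.76 = 0.8636 → 0.86
Weight the observed score by reliability and the mean by (1 − reliability): T̂ = 0.86·38.5 + 0.14·22.34 = 33.110 + 3.1276 = 36.238.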